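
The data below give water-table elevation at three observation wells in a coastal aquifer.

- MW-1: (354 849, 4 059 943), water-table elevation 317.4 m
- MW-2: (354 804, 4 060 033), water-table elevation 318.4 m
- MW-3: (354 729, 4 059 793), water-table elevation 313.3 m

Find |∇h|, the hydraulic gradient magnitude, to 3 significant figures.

Three-point gradient (reference MW-1): Δ to MW-2 = (-45, 90, +1.0), Δ to MW-3 = (-120, -150, -4.1).
∂h/∂x = +0.01248, ∂h/∂y = +0.01735 (det = 17550).
|∇h| = √(0.01248² + 0.01735²) = 0.02137

0.0214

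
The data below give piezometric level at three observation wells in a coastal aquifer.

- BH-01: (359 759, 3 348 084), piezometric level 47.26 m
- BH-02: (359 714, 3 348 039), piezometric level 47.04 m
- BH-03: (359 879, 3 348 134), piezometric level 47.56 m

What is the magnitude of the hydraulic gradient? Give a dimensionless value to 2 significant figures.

0.0042

With h = a·x + b·y + c and BH-01 as origin, the differences give:
  (-45)·a + (-45)·b = -0.22
  120·a + 50·b = +0.30
Eliminate b (×50 and ×(-45), subtract): 3150·a = 2.500 → a = ∂h/∂x = +0.0007937
Back-substitute: b = ∂h/∂y = +0.004095.
|∇h| = √(0.0007937² + 0.004095²) = 0.004171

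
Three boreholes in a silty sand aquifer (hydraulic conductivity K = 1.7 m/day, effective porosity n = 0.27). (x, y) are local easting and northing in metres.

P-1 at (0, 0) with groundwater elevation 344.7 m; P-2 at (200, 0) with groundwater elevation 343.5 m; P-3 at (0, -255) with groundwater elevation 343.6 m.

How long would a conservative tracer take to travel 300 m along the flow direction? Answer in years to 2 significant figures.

18 years

∂h/∂x = (343.5 − 344.7) / (200 − 0) = -0.006000
∂h/∂y = (343.6 − 344.7) / (-255 − 0) = +0.004314
|∇h| = √(-0.006000² + 0.004314²) = 0.00739
Seepage velocity v = K·i/n = 1.7 × 0.00739 / 0.27 = 0.04653 m/day.
t = 300 / 0.04653 = 6447 days = 17.7 years.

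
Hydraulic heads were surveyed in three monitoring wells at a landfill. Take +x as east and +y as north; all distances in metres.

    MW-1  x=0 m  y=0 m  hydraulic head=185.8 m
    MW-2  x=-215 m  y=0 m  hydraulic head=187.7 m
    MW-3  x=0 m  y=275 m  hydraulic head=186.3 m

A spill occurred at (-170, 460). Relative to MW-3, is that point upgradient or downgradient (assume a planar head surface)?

∂h/∂x = (187.7 − 185.8) / (-215 − 0) = -0.008837
∂h/∂y = (186.3 − 185.8) / (275 − 0) = +0.001818
Head at (-170, 460) = 185.8 + (-0.008837)·(-170) + (+0.001818)·(460) = 188.14 m.
That is higher than the 186.3 m at MW-3, so the point is upgradient.

upgradient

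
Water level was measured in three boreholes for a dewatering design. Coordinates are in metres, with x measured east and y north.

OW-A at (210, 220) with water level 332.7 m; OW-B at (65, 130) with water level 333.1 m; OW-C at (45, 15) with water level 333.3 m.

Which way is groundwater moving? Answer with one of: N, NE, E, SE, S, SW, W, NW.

NE

Taking OW-A as reference: OW-B−OW-A = (-145, -90, +0.4); OW-C−OW-A = (-165, -205, +0.6).
Determinant of the coordinate differences = (-145)·(-205) − (-165)·(-90) = 14875.
∂h/∂x = [(+0.4)·(-205) − (+0.6)·(-90)] / 14875 = -0.001882
∂h/∂y = [(-145)·(+0.6) − (-165)·(+0.4)] / 14875 = -0.001412
Flow = −∇h = (+0.001882 east, +0.001412 north), which points northeast.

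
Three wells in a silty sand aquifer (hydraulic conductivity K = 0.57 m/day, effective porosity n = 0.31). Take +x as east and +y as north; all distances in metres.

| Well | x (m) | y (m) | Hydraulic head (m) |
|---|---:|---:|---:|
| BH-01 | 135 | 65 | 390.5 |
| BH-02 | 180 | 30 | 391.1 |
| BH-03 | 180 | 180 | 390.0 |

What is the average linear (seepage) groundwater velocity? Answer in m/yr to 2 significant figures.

Differences from BH-01: to BH-02 (Δx, Δy, Δh) = (45, -35, +0.6); to BH-03 = (45, 115, -0.5).
Solve a·Δx + b·Δy = Δh: det = 45·115 − 45·(-35) = 6750.
∂h/∂x = [(+0.6)·115 − (-0.5)·(-35)] / 6750 = +0.007630
∂h/∂y = [45·(-0.5) − 45·(+0.6)] / 6750 = -0.007333
|∇h| = √(0.007630² + -0.007333²) = 0.01058
Seepage velocity v = K·i/n = 0.57 × 0.01058 / 0.31 = 0.01945 m/day = 7.104 m/yr.

7.1 m/yr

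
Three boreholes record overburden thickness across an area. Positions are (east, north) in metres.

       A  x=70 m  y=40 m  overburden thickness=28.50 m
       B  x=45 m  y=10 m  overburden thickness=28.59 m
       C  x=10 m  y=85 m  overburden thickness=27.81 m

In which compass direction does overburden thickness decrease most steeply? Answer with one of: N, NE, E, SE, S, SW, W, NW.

Three-point gradient (reference A): Δ to B = (-25, -30, +0.09), Δ to C = (-60, 45, -0.69).
∂d/∂x = +0.005692, ∂d/∂y = -0.007744 (det = -2925).
Steepest decrease is along −∇f = (-0.005692 E, +0.007744 N) → northwest.

NW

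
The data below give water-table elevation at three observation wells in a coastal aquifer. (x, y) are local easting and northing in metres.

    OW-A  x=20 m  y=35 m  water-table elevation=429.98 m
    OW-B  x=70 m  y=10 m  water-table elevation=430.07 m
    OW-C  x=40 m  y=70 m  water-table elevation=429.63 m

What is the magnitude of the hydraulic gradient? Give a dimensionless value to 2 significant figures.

With h = a·x + b·y + c and OW-A as origin, the differences give:
  50·a + (-25)·b = +0.09
  20·a + 35·b = -0.35
Eliminate b (×35 and ×(-25), subtract): 2250·a = -5.600 → a = ∂h/∂x = -0.002489
Back-substitute: b = ∂h/∂y = -0.008578.
|∇h| = √(-0.002489² + -0.008578²) = 0.008932

0.0089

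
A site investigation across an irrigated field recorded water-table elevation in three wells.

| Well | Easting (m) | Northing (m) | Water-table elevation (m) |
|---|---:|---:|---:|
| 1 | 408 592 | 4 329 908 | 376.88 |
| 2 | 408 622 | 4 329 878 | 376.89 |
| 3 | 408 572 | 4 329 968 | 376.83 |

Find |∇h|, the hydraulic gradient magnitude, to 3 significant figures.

0.00132

Taking 1 as reference: 2−1 = (30, -30, +0.01); 3−1 = (-20, 60, -0.05).
Solve a·Δx + b·Δy = Δh: det = 30·60 − (-20)·(-30) = 1200.
∂h/∂x = [(+0.01)·60 − (-0.05)·(-30)] / 1200 = -0.0007500
∂h/∂y = [30·(-0.05) − (-20)·(+0.01)] / 1200 = -0.001083
|∇h| = √(-0.0007500² + -0.001083²) = 0.001317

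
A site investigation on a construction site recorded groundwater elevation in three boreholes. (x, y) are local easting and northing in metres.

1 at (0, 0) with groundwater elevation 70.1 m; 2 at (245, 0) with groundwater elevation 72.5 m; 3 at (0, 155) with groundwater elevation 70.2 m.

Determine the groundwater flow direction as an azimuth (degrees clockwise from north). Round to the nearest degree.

266°

∂h/∂x = (72.5 − 70.1) / (245 − 0) = +0.009796
∂h/∂y = (70.2 − 70.1) / (155 − 0) = +0.0006452
Flow direction (−∇h) has components (-0.009796 E, -0.0006452 N).
Azimuth = atan2(E, N) = atan2(-0.009796, -0.0006452) = 266.2° ≈ 266°.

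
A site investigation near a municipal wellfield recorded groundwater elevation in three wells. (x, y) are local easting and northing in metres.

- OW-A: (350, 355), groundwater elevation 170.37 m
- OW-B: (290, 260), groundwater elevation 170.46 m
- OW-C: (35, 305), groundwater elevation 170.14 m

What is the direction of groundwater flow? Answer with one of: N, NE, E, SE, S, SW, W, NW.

With h = a·x + b·y + c and OW-A as origin, the differences give:
  (-60)·a + (-95)·b = +0.09
  (-315)·a + (-50)·b = -0.23
Eliminate b (×(-50) and ×(-95), subtract): -26925·a = -26.350 → a = ∂h/∂x = +0.0009786
Back-substitute: b = ∂h/∂y = -0.001565.
Flow = −∇h = (-0.0009786 east, +0.001565 north), which points northwest.

NW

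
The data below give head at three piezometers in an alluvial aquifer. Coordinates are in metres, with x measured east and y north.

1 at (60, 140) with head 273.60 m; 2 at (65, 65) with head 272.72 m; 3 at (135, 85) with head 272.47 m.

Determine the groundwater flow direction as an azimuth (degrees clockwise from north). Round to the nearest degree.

With h = a·x + b·y + c and 1 as origin, the differences give:
  5·a + (-75)·b = -0.88
  75·a + (-55)·b = -1.13
Eliminate b (×(-55) and ×(-75), subtract): 5350·a = -36.350 → a = ∂h/∂x = -0.006794
Back-substitute: b = ∂h/∂y = +0.01128.
Flow direction (−∇h) has components (+0.006794 E, -0.01128 N).
Azimuth = atan2(E, N) = atan2(+0.006794, -0.01128) = 148.9° ≈ 149°.

149°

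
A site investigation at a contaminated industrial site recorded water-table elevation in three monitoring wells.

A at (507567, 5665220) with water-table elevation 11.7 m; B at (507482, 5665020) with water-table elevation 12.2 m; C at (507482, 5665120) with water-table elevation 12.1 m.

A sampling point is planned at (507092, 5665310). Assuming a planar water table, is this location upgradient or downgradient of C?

upgradient

Differences from A: to B (Δx, Δy, Δh) = (-85, -200, +0.5); to C = (-85, -100, +0.4).
Determinant of the coordinate differences = (-85)·(-100) − (-85)·(-200) = -8500.
∂h/∂x = [(+0.5)·(-100) − (+0.4)·(-200)] / -8500 = -0.003529
∂h/∂y = [(-85)·(+0.4) − (-85)·(+0.5)] / -8500 = -0.0010000
Head at (507092, 5665310) = 11.7 + (-0.003529)·(-475) + (-0.0010000)·(90) = 13.29 m.
That is higher than the 12.1 m at C, so the point is upgradient.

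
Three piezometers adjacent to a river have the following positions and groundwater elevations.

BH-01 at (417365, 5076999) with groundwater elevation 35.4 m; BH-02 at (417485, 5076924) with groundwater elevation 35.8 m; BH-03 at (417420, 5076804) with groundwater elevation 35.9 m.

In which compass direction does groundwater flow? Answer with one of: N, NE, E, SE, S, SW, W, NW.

Taking BH-01 as reference: BH-02−BH-01 = (120, -75, +0.4); BH-03−BH-01 = (55, -195, +0.5).
Solve a·Δx + b·Δy = Δh: det = 120·(-195) − 55·(-75) = -19275.
∂h/∂x = [(+0.4)·(-195) − (+0.5)·(-75)] / -19275 = +0.002101
∂h/∂y = [120·(+0.5) − 55·(+0.4)] / -19275 = -0.001971
Flow = −∇h = (-0.002101 east, +0.001971 north), which points northwest.

NW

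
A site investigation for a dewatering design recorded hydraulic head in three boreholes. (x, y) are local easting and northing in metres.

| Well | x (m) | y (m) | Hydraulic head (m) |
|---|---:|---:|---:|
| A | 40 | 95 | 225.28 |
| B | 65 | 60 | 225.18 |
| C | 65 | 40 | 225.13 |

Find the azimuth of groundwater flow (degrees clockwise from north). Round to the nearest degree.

169°

Taking A as reference: B−A = (25, -35, -0.10); C−A = (25, -55, -0.15).
Determinant of the coordinate differences = 25·(-55) − 25·(-35) = -500.
∂h/∂x = [(-0.10)·(-55) − (-0.15)·(-35)] / -500 = -0.0005000
∂h/∂y = [25·(-0.15) − 25·(-0.10)] / -500 = +0.002500
Flow direction (−∇h) has components (+0.0005000 E, -0.002500 N).
Azimuth = atan2(E, N) = atan2(+0.0005000, -0.002500) = 168.7° ≈ 169°.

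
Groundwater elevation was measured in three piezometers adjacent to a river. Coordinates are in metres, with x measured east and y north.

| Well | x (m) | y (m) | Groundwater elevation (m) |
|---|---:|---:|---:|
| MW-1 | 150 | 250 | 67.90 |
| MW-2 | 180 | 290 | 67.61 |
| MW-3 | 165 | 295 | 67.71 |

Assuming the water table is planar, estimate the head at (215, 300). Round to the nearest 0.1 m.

With h = a·x + b·y + c and MW-1 as origin, the differences give:
  30·a + 40·b = -0.29
  15·a + 45·b = -0.19
Eliminate b (×45 and ×40, subtract): 750·a = -5.450 → a = ∂h/∂x = -0.007267
Back-substitute: b = ∂h/∂y = -0.001800.
h(215, 300) = 67.90 + (-0.007267)·(65) + (-0.001800)·(50) = 67.90 -0.472 -0.090 = 67.338 m.

67.3 m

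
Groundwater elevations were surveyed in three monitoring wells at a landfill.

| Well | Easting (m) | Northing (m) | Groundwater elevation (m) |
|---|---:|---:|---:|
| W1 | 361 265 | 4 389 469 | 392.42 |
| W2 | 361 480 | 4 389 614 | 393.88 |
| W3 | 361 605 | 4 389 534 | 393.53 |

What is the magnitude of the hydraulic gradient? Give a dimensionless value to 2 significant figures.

0.0075

Three-point gradient (reference W1): Δ to W2 = (215, 145, +1.46), Δ to W3 = (340, 65, +1.11).
∂h/∂x = +0.001870, ∂h/∂y = +0.007297 (det = -35325).
|∇h| = √(0.001870² + 0.007297²) = 0.007533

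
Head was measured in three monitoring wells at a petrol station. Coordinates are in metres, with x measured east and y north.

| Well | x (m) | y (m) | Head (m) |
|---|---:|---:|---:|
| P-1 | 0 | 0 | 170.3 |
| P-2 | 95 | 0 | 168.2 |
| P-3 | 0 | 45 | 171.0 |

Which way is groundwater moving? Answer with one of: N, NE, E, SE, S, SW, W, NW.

∂h/∂x = (168.2 − 170.3) / (95 − 0) = -0.02211
∂h/∂y = (171.0 − 170.3) / (45 − 0) = +0.01556
Flow = −∇h = (+0.02211 east, -0.01556 north), which points southeast.

SE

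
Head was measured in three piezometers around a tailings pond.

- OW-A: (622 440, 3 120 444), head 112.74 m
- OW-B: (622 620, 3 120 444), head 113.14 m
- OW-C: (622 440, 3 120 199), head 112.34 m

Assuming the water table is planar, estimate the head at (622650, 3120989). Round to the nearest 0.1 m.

114.1 m

∂h/∂x = (113.14 − 112.74) / (622620 − 622440) = +0.002222
∂h/∂y = (112.34 − 112.74) / (3120199 − 3120444) = +0.001633
h(622650, 3120989) = 112.74 + (+0.002222)·(210) + (+0.001633)·(545) = 112.74 +0.467 +0.890 = 114.096 m.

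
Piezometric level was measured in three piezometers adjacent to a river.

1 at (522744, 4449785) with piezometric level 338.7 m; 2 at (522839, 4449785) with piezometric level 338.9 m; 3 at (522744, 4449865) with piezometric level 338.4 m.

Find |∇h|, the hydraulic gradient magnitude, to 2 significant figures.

∂h/∂x = (338.9 − 338.7) / (522839 − 522744) = +0.002105
∂h/∂y = (338.4 − 338.7) / (4449865 − 4449785) = -0.003750
|∇h| = √(0.002105² + -0.003750²) = 0.0043

0.0043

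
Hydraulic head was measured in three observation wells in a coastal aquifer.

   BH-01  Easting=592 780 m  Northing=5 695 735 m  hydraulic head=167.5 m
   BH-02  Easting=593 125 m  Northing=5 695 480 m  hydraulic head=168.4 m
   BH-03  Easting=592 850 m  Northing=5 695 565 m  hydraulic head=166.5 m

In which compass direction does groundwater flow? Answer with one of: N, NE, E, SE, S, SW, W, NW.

Differences from BH-01: to BH-02 (Δx, Δy, Δh) = (345, -255, +0.9); to BH-03 = (70, -170, -1.0).
Solve a·Δx + b·Δy = Δh: det = 345·(-170) − 70·(-255) = -40800.
∂h/∂x = [(+0.9)·(-170) − (-1.0)·(-255)] / -40800 = +0.01000
∂h/∂y = [345·(-1.0) − 70·(+0.9)] / -40800 = +0.01000
Flow = −∇h = (-0.01000 east, -0.01000 north), which points southwest.

SW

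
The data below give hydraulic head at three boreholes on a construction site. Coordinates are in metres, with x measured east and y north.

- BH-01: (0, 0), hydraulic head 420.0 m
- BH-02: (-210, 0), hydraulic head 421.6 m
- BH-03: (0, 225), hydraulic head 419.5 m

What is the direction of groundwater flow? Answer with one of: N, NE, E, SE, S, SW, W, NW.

E

∂h/∂x = (421.6 − 420.0) / (-210 − 0) = -0.007619
∂h/∂y = (419.5 − 420.0) / (225 − 0) = -0.002222
Flow = −∇h = (+0.007619 east, +0.002222 north), which points east.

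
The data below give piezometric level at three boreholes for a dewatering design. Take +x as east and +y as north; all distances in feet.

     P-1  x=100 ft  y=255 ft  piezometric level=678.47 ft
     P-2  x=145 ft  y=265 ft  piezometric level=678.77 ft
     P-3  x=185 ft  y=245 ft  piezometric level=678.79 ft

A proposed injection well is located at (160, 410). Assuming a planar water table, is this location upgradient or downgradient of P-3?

Three-point gradient (reference P-1): Δ to P-2 = (45, 10, +0.30), Δ to P-3 = (85, -10, +0.32).
∂h/∂x = +0.004769, ∂h/∂y = +0.008538 (det = -1300).
Head at (160, 410) = 678.47 + (+0.004769)·(60) + (+0.008538)·(155) = 680.08 ft.
That is higher than the 678.79 ft at P-3, so the point is upgradient.

upgradient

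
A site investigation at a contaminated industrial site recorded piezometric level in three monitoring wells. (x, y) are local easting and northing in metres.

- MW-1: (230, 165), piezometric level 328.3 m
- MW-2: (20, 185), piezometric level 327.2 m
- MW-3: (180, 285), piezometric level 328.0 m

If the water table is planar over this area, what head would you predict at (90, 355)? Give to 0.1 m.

327.5 m

Differences from MW-1: to MW-2 (Δx, Δy, Δh) = (-210, 20, -1.1); to MW-3 = (-50, 120, -0.3).
Determinant of the coordinate differences = (-210)·120 − (-50)·20 = -24200.
∂h/∂x = [(-1.1)·120 − (-0.3)·20] / -24200 = +0.005207
∂h/∂y = [(-210)·(-0.3) − (-50)·(-1.1)] / -24200 = -0.0003306
h(90, 355) = 328.3 + (+0.005207)·(-140) + (-0.0003306)·(190) = 328.3 -0.729 -0.063 = 327.508 m.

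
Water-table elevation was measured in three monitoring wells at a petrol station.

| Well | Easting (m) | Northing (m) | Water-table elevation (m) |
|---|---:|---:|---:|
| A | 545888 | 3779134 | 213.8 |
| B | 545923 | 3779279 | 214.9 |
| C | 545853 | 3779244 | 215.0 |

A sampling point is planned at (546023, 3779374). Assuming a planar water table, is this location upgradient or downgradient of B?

Differences from A: to B (Δx, Δy, Δh) = (35, 145, +1.1); to C = (-35, 110, +1.2).
Determinant of the coordinate differences = 35·110 − (-35)·145 = 8925.
∂h/∂x = [(+1.1)·110 − (+1.2)·145] / 8925 = -0.005938
∂h/∂y = [35·(+1.2) − (-35)·(+1.1)] / 8925 = +0.009020
Head at (546023, 3779374) = 213.8 + (-0.005938)·(135) + (+0.009020)·(240) = 215.16 m.
That is higher than the 214.9 m at B, so the point is upgradient.

upgradient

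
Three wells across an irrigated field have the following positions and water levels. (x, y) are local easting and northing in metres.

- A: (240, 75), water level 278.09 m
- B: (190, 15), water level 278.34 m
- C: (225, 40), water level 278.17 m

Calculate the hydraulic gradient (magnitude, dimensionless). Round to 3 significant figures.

Taking A as reference: B−A = (-50, -60, +0.25); C−A = (-15, -35, +0.08).
Determinant of the coordinate differences = (-50)·(-35) − (-15)·(-60) = 850.
∂h/∂x = [(+0.25)·(-35) − (+0.08)·(-60)] / 850 = -0.004647
∂h/∂y = [(-50)·(+0.08) − (-15)·(+0.25)] / 850 = -0.0002941
|∇h| = √(-0.004647² + -0.0002941²) = 0.004656

0.00466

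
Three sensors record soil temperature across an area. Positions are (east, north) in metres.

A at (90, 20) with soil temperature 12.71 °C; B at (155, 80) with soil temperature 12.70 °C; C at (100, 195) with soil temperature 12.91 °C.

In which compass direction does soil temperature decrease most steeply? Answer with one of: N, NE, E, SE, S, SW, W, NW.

Differences from A: to B (Δx, Δy, Δh) = (65, 60, -0.01); to C = (10, 175, +0.20).
Solve a·Δx + b·Δy = ΔT: det = 65·175 − 10·60 = 10775.
∂T/∂x = [(-0.01)·175 − (+0.20)·60] / 10775 = -0.001276
∂T/∂y = [65·(+0.20) − 10·(-0.01)] / 10775 = +0.001216
Steepest decrease is along −∇f = (+0.001276 E, -0.001216 N) → southeast.

SE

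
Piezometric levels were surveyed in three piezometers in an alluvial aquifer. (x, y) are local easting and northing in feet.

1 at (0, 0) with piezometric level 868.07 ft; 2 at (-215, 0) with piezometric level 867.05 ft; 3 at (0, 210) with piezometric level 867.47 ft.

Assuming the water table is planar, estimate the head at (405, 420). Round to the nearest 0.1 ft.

868.8 ft

∂h/∂x = (867.05 − 868.07) / (-215 − 0) = +0.004744
∂h/∂y = (867.47 − 868.07) / (210 − 0) = -0.002857
h(405, 420) = 868.07 + (+0.004744)·(405) + (-0.002857)·(420) = 868.07 +1.921 -1.200 = 868.791 ft.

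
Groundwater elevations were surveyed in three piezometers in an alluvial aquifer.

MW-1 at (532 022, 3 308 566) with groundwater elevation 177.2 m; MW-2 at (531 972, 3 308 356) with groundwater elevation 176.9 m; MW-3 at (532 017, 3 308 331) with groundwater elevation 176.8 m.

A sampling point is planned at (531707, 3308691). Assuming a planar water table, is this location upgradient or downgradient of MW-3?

upgradient

Three-point gradient (reference MW-1): Δ to MW-2 = (-50, -210, -0.3), Δ to MW-3 = (-5, -235, -0.4).
∂h/∂x = -0.001262, ∂h/∂y = +0.001729 (det = 10700).
Head at (531707, 3308691) = 177.2 + (-0.001262)·(-315) + (+0.001729)·(125) = 177.81 m.
That is higher than the 176.8 m at MW-3, so the point is upgradient.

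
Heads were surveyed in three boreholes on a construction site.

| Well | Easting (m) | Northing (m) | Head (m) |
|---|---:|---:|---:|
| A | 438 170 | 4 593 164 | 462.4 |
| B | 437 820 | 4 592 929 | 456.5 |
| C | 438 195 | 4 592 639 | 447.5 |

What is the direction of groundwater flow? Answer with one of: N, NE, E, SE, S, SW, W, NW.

With h = a·x + b·y + c and A as origin, the differences give:
  (-350)·a + (-235)·b = -5.9
  25·a + (-525)·b = -14.9
Eliminate b (×(-525) and ×(-235), subtract): 189625·a = -404.00 → a = ∂h/∂x = -0.002131
Back-substitute: b = ∂h/∂y = +0.02828.
Flow = −∇h = (+0.002131 east, -0.02828 north), which points south.

S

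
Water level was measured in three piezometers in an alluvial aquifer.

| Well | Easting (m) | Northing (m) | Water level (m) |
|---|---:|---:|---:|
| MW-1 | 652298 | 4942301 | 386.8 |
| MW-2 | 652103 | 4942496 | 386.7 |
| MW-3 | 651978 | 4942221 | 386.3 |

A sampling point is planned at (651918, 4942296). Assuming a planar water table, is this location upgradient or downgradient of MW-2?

downgradient

With h = a·x + b·y + c and MW-1 as origin, the differences give:
  (-195)·a + 195·b = -0.1
  (-320)·a + (-80)·b = -0.5
Eliminate b (×(-80) and ×195, subtract): 78000·a = 105.50 → a = ∂h/∂x = +0.001353
Back-substitute: b = ∂h/∂y = +0.0008397.
Head at (651918, 4942296) = 386.8 + (+0.001353)·(-380) + (+0.0008397)·(-5) = 386.28 m.
That is lower than the 386.7 m at MW-2, so the point is downgradient.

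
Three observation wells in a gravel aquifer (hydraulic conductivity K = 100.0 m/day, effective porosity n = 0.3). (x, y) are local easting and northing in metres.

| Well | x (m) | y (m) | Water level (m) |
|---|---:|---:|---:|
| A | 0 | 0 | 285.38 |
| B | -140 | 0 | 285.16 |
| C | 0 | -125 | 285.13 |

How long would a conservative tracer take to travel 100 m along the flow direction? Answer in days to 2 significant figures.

∂h/∂x = (285.16 − 285.38) / (-140 − 0) = +0.001571
∂h/∂y = (285.13 − 285.38) / (-125 − 0) = +0.002000
|∇h| = √(0.001571² + 0.002000²) = 0.002543
Seepage velocity v = K·i/n = 100.0 × 0.002543 / 0.3 = 0.8477 m/day.
t = 100 / 0.8477 = 118 days.

120 days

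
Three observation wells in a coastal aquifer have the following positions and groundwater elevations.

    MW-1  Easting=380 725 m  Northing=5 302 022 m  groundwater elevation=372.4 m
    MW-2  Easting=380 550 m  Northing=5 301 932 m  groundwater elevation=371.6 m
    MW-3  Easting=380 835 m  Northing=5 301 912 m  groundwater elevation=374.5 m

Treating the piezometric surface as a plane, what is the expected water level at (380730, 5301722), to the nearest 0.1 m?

Differences from MW-1: to MW-2 (Δx, Δy, Δh) = (-175, -90, -0.8); to MW-3 = (110, -110, +2.1).
Solve a·Δx + b·Δy = Δh: det = (-175)·(-110) − 110·(-90) = 29150.
∂h/∂x = [(-0.8)·(-110) − (+2.1)·(-90)] / 29150 = +0.009503
∂h/∂y = [(-175)·(+2.1) − 110·(-0.8)] / 29150 = -0.009588
h(380730, 5301722) = 372.4 + (+0.009503)·(5) + (-0.009588)·(-300) = 372.4 +0.048 +2.877 = 375.324 m.

375.3 m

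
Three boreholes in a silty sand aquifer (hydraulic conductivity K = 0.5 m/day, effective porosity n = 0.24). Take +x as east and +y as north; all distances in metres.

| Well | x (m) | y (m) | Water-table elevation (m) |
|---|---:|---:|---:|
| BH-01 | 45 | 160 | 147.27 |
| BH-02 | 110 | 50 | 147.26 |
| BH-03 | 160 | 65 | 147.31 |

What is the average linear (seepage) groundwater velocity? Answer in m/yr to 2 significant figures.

With h = a·x + b·y + c and BH-01 as origin, the differences give:
  65·a + (-110)·b = -0.01
  115·a + (-95)·b = +0.04
Eliminate b (×(-95) and ×(-110), subtract): 6475·a = 5.350 → a = ∂h/∂x = +0.0008263
Back-substitute: b = ∂h/∂y = +0.0005792.
|∇h| = √(0.0008263² + 0.0005792²) = 0.001009
Seepage velocity v = K·i/n = 0.5 × 0.001009 / 0.24 = 0.002102 m/day = 0.7678 m/yr.

0.77 m/yr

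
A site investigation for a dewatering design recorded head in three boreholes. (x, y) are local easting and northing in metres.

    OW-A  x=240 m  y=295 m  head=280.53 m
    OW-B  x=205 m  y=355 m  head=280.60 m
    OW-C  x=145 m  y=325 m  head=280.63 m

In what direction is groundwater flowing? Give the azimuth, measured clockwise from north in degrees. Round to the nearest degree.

Three-point gradient (reference OW-A): Δ to OW-B = (-35, 60, +0.07), Δ to OW-C = (-95, 30, +0.10).
∂h/∂x = -0.0008387, ∂h/∂y = +0.0006774 (det = 4650).
Flow direction (−∇h) has components (+0.0008387 E, -0.0006774 N).
Azimuth = atan2(E, N) = atan2(+0.0008387, -0.0006774) = 128.9° ≈ 129°.

129°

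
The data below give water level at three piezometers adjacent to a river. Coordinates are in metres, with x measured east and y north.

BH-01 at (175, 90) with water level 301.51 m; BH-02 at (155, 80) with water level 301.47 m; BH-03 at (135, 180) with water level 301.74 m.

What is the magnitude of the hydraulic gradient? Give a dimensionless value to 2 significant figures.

0.0029

Differences from BH-01: to BH-02 (Δx, Δy, Δh) = (-20, -10, -0.04); to BH-03 = (-40, 90, +0.23).
Solve a·Δx + b·Δy = Δh: det = (-20)·90 − (-40)·(-10) = -2200.
∂h/∂x = [(-0.04)·90 − (+0.23)·(-10)] / -2200 = +0.0005909
∂h/∂y = [(-20)·(+0.23) − (-40)·(-0.04)] / -2200 = +0.002818
|∇h| = √(0.0005909² + 0.002818²) = 0.002879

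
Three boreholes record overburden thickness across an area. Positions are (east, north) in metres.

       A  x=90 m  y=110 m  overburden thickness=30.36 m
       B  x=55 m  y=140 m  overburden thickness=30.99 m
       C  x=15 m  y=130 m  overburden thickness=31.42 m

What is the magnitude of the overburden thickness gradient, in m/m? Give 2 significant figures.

With d = a·x + b·y + c and A as origin, the differences give:
  (-35)·a + 30·b = +0.63
  (-75)·a + 20·b = +1.06
Eliminate b (×20 and ×30, subtract): 1550·a = -19.200 → a = ∂d/∂x = -0.01239
Back-substitute: b = ∂d/∂y = +0.006548.
|∇f| = √(-0.01239² + 0.006548²) = 0.01401 m/m

0.014 m/m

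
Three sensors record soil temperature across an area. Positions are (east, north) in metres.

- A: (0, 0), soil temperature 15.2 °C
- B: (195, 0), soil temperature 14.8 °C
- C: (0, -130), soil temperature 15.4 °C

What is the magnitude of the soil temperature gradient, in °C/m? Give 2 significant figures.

∂T/∂x = (14.8 − 15.2) / (195 − 0) = -0.002051
∂T/∂y = (15.4 − 15.2) / (-130 − 0) = -0.001538
|∇f| = √(-0.002051² + -0.001538²) = 0.002564 °C/m

0.0026 °C/m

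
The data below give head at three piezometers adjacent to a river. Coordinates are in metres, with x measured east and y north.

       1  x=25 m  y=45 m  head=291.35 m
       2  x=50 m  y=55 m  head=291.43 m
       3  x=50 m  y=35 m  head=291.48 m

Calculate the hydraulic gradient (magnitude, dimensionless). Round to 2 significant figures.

0.0049

Taking 1 as reference: 2−1 = (25, 10, +0.08); 3−1 = (25, -10, +0.13).
Determinant of the coordinate differences = 25·(-10) − 25·10 = -500.
∂h/∂x = [(+0.08)·(-10) − (+0.13)·10] / -500 = +0.004200
∂h/∂y = [25·(+0.13) − 25·(+0.08)] / -500 = -0.002500
|∇h| = √(0.004200² + -0.002500²) = 0.004888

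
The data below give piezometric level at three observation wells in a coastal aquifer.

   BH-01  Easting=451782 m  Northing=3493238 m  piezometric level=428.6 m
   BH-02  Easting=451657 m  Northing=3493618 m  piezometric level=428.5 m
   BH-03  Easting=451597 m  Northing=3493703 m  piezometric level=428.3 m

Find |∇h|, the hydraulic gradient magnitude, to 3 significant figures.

0.00576

Taking BH-01 as reference: BH-02−BH-01 = (-125, 380, -0.1); BH-03−BH-01 = (-185, 465, -0.3).
Determinant of the coordinate differences = (-125)·465 − (-185)·380 = 12175.
∂h/∂x = [(-0.1)·465 − (-0.3)·380] / 12175 = +0.005544
∂h/∂y = [(-125)·(-0.3) − (-185)·(-0.1)] / 12175 = +0.001561
|∇h| = √(0.005544² + 0.001561²) = 0.00576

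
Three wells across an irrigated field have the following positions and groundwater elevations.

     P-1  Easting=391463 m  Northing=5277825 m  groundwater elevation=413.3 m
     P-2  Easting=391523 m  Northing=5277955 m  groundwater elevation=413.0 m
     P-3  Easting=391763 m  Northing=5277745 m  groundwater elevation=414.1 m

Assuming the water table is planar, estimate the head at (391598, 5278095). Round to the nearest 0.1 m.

412.7 m

Taking P-1 as reference: P-2−P-1 = (60, 130, -0.3); P-3−P-1 = (300, -80, +0.8).
Determinant of the coordinate differences = 60·(-80) − 300·130 = -43800.
∂h/∂x = [(-0.3)·(-80) − (+0.8)·130] / -43800 = +0.001826
∂h/∂y = [60·(+0.8) − 300·(-0.3)] / -43800 = -0.003151
h(391598, 5278095) = 413.3 + (+0.001826)·(135) + (-0.003151)·(270) = 413.3 +0.247 -0.851 = 412.696 m.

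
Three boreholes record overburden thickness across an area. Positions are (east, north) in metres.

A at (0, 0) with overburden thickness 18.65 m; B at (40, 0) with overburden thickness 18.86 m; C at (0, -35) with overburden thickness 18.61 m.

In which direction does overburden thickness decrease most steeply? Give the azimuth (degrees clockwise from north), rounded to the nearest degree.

∂d/∂x = (18.86 − 18.65) / (40 − 0) = +0.005250
∂d/∂y = (18.61 − 18.65) / (-35 − 0) = +0.001143
Steepest decrease is along −∇f: components (-0.005250 E, -0.001143 N).
Azimuth = atan2(-0.005250, -0.001143) = 257.7° ≈ 258°.

258°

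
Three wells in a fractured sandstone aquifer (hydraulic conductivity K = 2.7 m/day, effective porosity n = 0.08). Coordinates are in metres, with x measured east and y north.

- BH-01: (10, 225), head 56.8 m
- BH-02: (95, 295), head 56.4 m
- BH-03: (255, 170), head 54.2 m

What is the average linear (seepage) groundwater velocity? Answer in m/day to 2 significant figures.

0.37 m/day

Taking BH-01 as reference: BH-02−BH-01 = (85, 70, -0.4); BH-03−BH-01 = (245, -55, -2.6).
Solve a·Δx + b·Δy = Δh: det = 85·(-55) − 245·70 = -21825.
∂h/∂x = [(-0.4)·(-55) − (-2.6)·70] / -21825 = -0.009347
∂h/∂y = [85·(-2.6) − 245·(-0.4)] / -21825 = +0.005636
|∇h| = √(-0.009347² + 0.005636²) = 0.01091
Seepage velocity v = K·i/n = 2.7 × 0.01091 / 0.08 = 0.3682 m/day.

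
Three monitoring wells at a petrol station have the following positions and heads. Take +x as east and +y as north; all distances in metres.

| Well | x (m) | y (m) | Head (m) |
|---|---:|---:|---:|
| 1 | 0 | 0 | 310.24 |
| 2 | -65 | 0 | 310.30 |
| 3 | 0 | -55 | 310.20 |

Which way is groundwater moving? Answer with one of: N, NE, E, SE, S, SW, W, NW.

SE

∂h/∂x = (310.30 − 310.24) / (-65 − 0) = -0.0009231
∂h/∂y = (310.20 − 310.24) / (-55 − 0) = +0.0007273
Flow = −∇h = (+0.0009231 east, -0.0007273 north), which points southeast.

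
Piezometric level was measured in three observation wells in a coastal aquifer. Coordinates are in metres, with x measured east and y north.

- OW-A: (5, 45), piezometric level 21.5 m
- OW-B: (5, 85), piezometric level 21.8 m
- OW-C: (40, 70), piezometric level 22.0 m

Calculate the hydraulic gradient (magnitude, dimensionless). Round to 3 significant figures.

Differences from OW-A: to OW-B (Δx, Δy, Δh) = (0, 40, +0.3); to OW-C = (35, 25, +0.5).
Solve a·Δx + b·Δy = Δh: det = 0·25 − 35·40 = -1400.
∂h/∂x = [(+0.3)·25 − (+0.5)·40] / -1400 = +0.008929
∂h/∂y = [0·(+0.5) − 35·(+0.3)] / -1400 = +0.007500
|∇h| = √(0.008929² + 0.007500²) = 0.01166

0.0117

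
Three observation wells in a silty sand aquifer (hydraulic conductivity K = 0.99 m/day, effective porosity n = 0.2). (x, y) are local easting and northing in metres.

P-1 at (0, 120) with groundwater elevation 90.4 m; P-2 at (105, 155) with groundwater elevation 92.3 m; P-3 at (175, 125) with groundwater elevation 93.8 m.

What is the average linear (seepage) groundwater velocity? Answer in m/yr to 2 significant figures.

Taking P-1 as reference: P-2−P-1 = (105, 35, +1.9); P-3−P-1 = (175, 5, +3.4).
Solve a·Δx + b·Δy = Δh: det = 105·5 − 175·35 = -5600.
∂h/∂x = [(+1.9)·5 − (+3.4)·35] / -5600 = +0.01955
∂h/∂y = [105·(+3.4) − 175·(+1.9)] / -5600 = -0.004375
|∇h| = √(0.01955² + -0.004375²) = 0.02003
Seepage velocity v = K·i/n = 0.99 × 0.02003 / 0.2 = 0.09915 m/day = 36.21 m/yr.

36 m/yr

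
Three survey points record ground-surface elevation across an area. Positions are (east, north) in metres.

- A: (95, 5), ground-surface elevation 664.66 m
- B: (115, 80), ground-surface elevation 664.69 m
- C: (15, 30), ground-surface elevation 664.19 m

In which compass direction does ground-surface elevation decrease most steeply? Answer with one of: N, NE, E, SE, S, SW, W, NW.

W

With z = a·x + b·y + c and A as origin, the differences give:
  20·a + 75·b = +0.03
  (-80)·a + 25·b = -0.47
Eliminate b (×25 and ×75, subtract): 6500·a = 36.000 → a = ∂z/∂x = +0.005538
Back-substitute: b = ∂z/∂y = -0.001077.
Steepest decrease is along −∇f = (-0.005538 E, +0.001077 N) → west.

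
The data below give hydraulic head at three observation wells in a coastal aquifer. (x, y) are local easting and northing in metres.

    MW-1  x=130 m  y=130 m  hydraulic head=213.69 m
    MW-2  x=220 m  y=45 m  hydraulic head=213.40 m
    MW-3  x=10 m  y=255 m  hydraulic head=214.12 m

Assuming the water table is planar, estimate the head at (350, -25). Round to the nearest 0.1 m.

213.2 m

Differences from MW-1: to MW-2 (Δx, Δy, Δh) = (90, -85, -0.29); to MW-3 = (-120, 125, +0.43).
Solve a·Δx + b·Δy = Δh: det = 90·125 − (-120)·(-85) = 1050.
∂h/∂x = [(-0.29)·125 − (+0.43)·(-85)] / 1050 = +0.0002857
∂h/∂y = [90·(+0.43) − (-120)·(-0.29)] / 1050 = +0.003714
h(350, -25) = 213.69 + (+0.0002857)·(220) + (+0.003714)·(-155) = 213.69 +0.063 -0.576 = 213.177 m.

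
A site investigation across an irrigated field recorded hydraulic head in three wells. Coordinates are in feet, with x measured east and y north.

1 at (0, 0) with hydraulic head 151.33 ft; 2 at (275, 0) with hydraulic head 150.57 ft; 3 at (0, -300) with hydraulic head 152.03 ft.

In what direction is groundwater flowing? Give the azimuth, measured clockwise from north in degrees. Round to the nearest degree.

∂h/∂x = (150.57 − 151.33) / (275 − 0) = -0.002764
∂h/∂y = (152.03 − 151.33) / (-300 − 0) = -0.002333
Flow direction (−∇h) has components (+0.002764 E, +0.002333 N).
Azimuth = atan2(E, N) = atan2(+0.002764, +0.002333) = 49.8° ≈ 050°.

050°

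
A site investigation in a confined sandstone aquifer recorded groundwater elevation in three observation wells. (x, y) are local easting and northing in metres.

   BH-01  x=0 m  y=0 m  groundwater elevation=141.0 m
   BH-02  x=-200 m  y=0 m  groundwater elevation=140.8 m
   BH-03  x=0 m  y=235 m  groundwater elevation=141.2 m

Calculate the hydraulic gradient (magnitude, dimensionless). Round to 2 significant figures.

∂h/∂x = (140.8 − 141.0) / (-200 − 0) = +0.0010000
∂h/∂y = (141.2 − 141.0) / (235 − 0) = +0.0008511
|∇h| = √(0.0010000² + 0.0008511²) = 0.001313

0.0013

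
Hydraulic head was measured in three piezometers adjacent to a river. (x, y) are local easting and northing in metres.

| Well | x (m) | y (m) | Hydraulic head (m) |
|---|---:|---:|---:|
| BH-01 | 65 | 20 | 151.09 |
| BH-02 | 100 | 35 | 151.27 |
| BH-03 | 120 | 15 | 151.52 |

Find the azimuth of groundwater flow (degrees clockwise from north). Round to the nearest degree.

Taking BH-01 as reference: BH-02−BH-01 = (35, 15, +0.18); BH-03−BH-01 = (55, -5, +0.43).
Determinant of the coordinate differences = 35·(-5) − 55·15 = -1000.
∂h/∂x = [(+0.18)·(-5) − (+0.43)·15] / -1000 = +0.007350
∂h/∂y = [35·(+0.43) − 55·(+0.18)] / -1000 = -0.005150
Flow direction (−∇h) has components (-0.007350 E, +0.005150 N).
Azimuth = atan2(E, N) = atan2(-0.007350, +0.005150) = 305.0° ≈ 305°.

305°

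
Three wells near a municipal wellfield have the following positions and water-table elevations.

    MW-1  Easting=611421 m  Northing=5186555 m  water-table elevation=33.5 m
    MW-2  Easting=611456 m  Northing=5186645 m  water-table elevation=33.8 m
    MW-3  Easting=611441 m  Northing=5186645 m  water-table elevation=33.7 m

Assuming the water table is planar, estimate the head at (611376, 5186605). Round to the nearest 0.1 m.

33.2 m

With h = a·x + b·y + c and MW-1 as origin, the differences give:
  35·a + 90·b = +0.3
  20·a + 90·b = +0.2
Eliminate b (×90 and ×90, subtract): 1350·a = 9.00 → a = ∂h/∂x = +0.006667
Back-substitute: b = ∂h/∂y = +0.0007407.
h(611376, 5186605) = 33.5 + (+0.006667)·(-45) + (+0.0007407)·(50) = 33.5 -0.300 +0.037 = 33.237 m.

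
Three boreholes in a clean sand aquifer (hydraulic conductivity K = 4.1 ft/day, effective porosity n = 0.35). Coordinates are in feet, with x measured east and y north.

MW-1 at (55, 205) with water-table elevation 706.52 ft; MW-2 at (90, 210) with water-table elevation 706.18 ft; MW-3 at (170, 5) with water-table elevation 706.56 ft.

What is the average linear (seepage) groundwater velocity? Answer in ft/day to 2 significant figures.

0.12 ft/day

Taking MW-1 as reference: MW-2−MW-1 = (35, 5, -0.34); MW-3−MW-1 = (115, -200, +0.04).
Solve a·Δx + b·Δy = Δh: det = 35·(-200) − 115·5 = -7575.
∂h/∂x = [(-0.34)·(-200) − (+0.04)·5] / -7575 = -0.008950
∂h/∂y = [35·(+0.04) − 115·(-0.34)] / -7575 = -0.005347
|∇h| = √(-0.008950² + -0.005347²) = 0.01043
Seepage velocity v = K·i/n = 4.1 × 0.01043 / 0.35 = 0.1222 ft/day.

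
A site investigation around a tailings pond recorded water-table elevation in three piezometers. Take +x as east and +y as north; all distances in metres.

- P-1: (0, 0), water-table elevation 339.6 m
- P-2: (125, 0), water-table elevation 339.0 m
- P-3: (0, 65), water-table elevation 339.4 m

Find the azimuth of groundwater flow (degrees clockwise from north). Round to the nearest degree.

057°

∂h/∂x = (339.0 − 339.6) / (125 − 0) = -0.004800
∂h/∂y = (339.4 − 339.6) / (65 − 0) = -0.003077
Flow direction (−∇h) has components (+0.004800 E, +0.003077 N).
Azimuth = atan2(E, N) = atan2(+0.004800, +0.003077) = 57.3° ≈ 057°.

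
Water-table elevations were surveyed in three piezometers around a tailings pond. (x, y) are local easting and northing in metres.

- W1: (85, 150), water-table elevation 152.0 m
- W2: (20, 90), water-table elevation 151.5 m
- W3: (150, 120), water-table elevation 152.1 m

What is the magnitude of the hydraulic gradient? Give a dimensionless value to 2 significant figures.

0.0057

With h = a·x + b·y + c and W1 as origin, the differences give:
  (-65)·a + (-60)·b = -0.5
  65·a + (-30)·b = +0.1
Eliminate b (×(-30) and ×(-60), subtract): 5850·a = 21.00 → a = ∂h/∂x = +0.003590
Back-substitute: b = ∂h/∂y = +0.004444.
|∇h| = √(0.003590² + 0.004444²) = 0.005713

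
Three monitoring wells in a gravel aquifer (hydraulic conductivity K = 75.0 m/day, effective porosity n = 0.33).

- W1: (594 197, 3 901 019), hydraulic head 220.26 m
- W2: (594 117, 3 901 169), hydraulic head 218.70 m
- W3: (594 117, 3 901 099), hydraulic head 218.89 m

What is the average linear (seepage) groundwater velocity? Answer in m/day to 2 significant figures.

3.3 m/day

With h = a·x + b·y + c and W1 as origin, the differences give:
  (-80)·a + 150·b = -1.56
  (-80)·a + 80·b = -1.37
Eliminate b (×80 and ×150, subtract): 5600·a = 80.700 → a = ∂h/∂x = +0.01441
Back-substitute: b = ∂h/∂y = -0.002714.
|∇h| = √(0.01441² + -0.002714²) = 0.01466
Seepage velocity v = K·i/n = 75.0 × 0.01466 / 0.33 = 3.332 m/day.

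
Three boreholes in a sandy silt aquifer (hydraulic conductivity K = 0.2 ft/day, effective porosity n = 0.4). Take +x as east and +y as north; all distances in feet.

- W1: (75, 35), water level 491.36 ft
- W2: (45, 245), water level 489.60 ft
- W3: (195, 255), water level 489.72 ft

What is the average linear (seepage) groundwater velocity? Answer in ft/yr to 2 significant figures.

1.5 ft/yr

Taking W1 as reference: W2−W1 = (-30, 210, -1.76); W3−W1 = (120, 220, -1.64).
Determinant of the coordinate differences = (-30)·220 − 120·210 = -31800.
∂h/∂x = [(-1.76)·220 − (-1.64)·210] / -31800 = +0.001346
∂h/∂y = [(-30)·(-1.64) − 120·(-1.76)] / -31800 = -0.008189
|∇h| = √(0.001346² + -0.008189²) = 0.008299
Seepage velocity v = K·i/n = 0.2 × 0.008299 / 0.4 = 0.00415 ft/day = 1.516 ft/yr.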